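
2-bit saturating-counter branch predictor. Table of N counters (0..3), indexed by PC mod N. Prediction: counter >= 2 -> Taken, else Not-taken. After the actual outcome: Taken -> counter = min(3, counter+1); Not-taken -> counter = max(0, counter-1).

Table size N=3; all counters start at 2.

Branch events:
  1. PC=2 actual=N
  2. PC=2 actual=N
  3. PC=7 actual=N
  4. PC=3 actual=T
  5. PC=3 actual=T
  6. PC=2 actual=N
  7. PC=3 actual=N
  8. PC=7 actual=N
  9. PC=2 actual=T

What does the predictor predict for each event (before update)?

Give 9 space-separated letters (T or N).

Answer: T N T T T N T N N

Derivation:
Ev 1: PC=2 idx=2 pred=T actual=N -> ctr[2]=1
Ev 2: PC=2 idx=2 pred=N actual=N -> ctr[2]=0
Ev 3: PC=7 idx=1 pred=T actual=N -> ctr[1]=1
Ev 4: PC=3 idx=0 pred=T actual=T -> ctr[0]=3
Ev 5: PC=3 idx=0 pred=T actual=T -> ctr[0]=3
Ev 6: PC=2 idx=2 pred=N actual=N -> ctr[2]=0
Ev 7: PC=3 idx=0 pred=T actual=N -> ctr[0]=2
Ev 8: PC=7 idx=1 pred=N actual=N -> ctr[1]=0
Ev 9: PC=2 idx=2 pred=N actual=T -> ctr[2]=1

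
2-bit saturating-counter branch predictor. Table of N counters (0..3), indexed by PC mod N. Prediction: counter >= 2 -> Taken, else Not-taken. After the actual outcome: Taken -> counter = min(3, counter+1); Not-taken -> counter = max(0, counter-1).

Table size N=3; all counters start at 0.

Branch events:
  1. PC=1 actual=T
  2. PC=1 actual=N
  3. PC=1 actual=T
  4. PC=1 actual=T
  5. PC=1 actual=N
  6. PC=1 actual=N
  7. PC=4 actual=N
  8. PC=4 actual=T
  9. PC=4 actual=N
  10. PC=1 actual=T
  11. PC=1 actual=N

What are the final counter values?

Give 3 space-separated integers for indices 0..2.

Ev 1: PC=1 idx=1 pred=N actual=T -> ctr[1]=1
Ev 2: PC=1 idx=1 pred=N actual=N -> ctr[1]=0
Ev 3: PC=1 idx=1 pred=N actual=T -> ctr[1]=1
Ev 4: PC=1 idx=1 pred=N actual=T -> ctr[1]=2
Ev 5: PC=1 idx=1 pred=T actual=N -> ctr[1]=1
Ev 6: PC=1 idx=1 pred=N actual=N -> ctr[1]=0
Ev 7: PC=4 idx=1 pred=N actual=N -> ctr[1]=0
Ev 8: PC=4 idx=1 pred=N actual=T -> ctr[1]=1
Ev 9: PC=4 idx=1 pred=N actual=N -> ctr[1]=0
Ev 10: PC=1 idx=1 pred=N actual=T -> ctr[1]=1
Ev 11: PC=1 idx=1 pred=N actual=N -> ctr[1]=0

Answer: 0 0 0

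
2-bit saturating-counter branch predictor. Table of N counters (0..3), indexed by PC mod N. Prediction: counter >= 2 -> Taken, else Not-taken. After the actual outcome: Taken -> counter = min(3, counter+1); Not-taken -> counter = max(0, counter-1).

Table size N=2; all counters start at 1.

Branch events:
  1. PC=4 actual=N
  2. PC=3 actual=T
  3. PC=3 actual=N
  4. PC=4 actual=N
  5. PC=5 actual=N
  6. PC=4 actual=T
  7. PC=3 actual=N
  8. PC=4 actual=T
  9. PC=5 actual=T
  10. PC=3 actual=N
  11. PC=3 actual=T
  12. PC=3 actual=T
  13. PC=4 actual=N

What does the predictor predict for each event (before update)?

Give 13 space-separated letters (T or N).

Answer: N N T N N N N N N N N N T

Derivation:
Ev 1: PC=4 idx=0 pred=N actual=N -> ctr[0]=0
Ev 2: PC=3 idx=1 pred=N actual=T -> ctr[1]=2
Ev 3: PC=3 idx=1 pred=T actual=N -> ctr[1]=1
Ev 4: PC=4 idx=0 pred=N actual=N -> ctr[0]=0
Ev 5: PC=5 idx=1 pred=N actual=N -> ctr[1]=0
Ev 6: PC=4 idx=0 pred=N actual=T -> ctr[0]=1
Ev 7: PC=3 idx=1 pred=N actual=N -> ctr[1]=0
Ev 8: PC=4 idx=0 pred=N actual=T -> ctr[0]=2
Ev 9: PC=5 idx=1 pred=N actual=T -> ctr[1]=1
Ev 10: PC=3 idx=1 pred=N actual=N -> ctr[1]=0
Ev 11: PC=3 idx=1 pred=N actual=T -> ctr[1]=1
Ev 12: PC=3 idx=1 pred=N actual=T -> ctr[1]=2
Ev 13: PC=4 idx=0 pred=T actual=N -> ctr[0]=1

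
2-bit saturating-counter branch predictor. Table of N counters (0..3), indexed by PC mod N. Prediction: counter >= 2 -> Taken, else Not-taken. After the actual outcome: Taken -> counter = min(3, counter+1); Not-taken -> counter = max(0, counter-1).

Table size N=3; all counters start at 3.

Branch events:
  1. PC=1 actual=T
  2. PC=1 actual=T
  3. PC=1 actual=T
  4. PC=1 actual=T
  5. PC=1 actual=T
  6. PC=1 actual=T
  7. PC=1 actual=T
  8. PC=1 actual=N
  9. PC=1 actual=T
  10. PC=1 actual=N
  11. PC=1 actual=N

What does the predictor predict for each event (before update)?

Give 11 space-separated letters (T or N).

Answer: T T T T T T T T T T T

Derivation:
Ev 1: PC=1 idx=1 pred=T actual=T -> ctr[1]=3
Ev 2: PC=1 idx=1 pred=T actual=T -> ctr[1]=3
Ev 3: PC=1 idx=1 pred=T actual=T -> ctr[1]=3
Ev 4: PC=1 idx=1 pred=T actual=T -> ctr[1]=3
Ev 5: PC=1 idx=1 pred=T actual=T -> ctr[1]=3
Ev 6: PC=1 idx=1 pred=T actual=T -> ctr[1]=3
Ev 7: PC=1 idx=1 pred=T actual=T -> ctr[1]=3
Ev 8: PC=1 idx=1 pred=T actual=N -> ctr[1]=2
Ev 9: PC=1 idx=1 pred=T actual=T -> ctr[1]=3
Ev 10: PC=1 idx=1 pred=T actual=N -> ctr[1]=2
Ev 11: PC=1 idx=1 pred=T actual=N -> ctr[1]=1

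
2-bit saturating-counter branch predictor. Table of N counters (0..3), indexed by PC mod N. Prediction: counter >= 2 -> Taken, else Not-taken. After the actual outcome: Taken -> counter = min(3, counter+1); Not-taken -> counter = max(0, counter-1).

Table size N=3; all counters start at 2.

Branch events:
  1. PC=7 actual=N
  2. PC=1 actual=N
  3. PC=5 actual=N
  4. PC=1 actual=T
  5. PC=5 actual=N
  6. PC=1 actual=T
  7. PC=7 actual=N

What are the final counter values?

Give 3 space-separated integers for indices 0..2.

Ev 1: PC=7 idx=1 pred=T actual=N -> ctr[1]=1
Ev 2: PC=1 idx=1 pred=N actual=N -> ctr[1]=0
Ev 3: PC=5 idx=2 pred=T actual=N -> ctr[2]=1
Ev 4: PC=1 idx=1 pred=N actual=T -> ctr[1]=1
Ev 5: PC=5 idx=2 pred=N actual=N -> ctr[2]=0
Ev 6: PC=1 idx=1 pred=N actual=T -> ctr[1]=2
Ev 7: PC=7 idx=1 pred=T actual=N -> ctr[1]=1

Answer: 2 1 0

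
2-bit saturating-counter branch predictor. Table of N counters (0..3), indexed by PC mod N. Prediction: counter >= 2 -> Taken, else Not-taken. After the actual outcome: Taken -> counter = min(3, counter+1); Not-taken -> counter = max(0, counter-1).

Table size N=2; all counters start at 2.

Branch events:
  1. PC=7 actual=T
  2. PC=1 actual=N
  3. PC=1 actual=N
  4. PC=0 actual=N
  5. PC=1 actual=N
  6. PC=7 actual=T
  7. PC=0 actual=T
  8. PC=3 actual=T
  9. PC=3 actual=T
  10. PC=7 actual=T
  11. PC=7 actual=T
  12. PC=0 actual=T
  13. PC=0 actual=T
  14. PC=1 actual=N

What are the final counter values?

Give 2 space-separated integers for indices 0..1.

Answer: 3 2

Derivation:
Ev 1: PC=7 idx=1 pred=T actual=T -> ctr[1]=3
Ev 2: PC=1 idx=1 pred=T actual=N -> ctr[1]=2
Ev 3: PC=1 idx=1 pred=T actual=N -> ctr[1]=1
Ev 4: PC=0 idx=0 pred=T actual=N -> ctr[0]=1
Ev 5: PC=1 idx=1 pred=N actual=N -> ctr[1]=0
Ev 6: PC=7 idx=1 pred=N actual=T -> ctr[1]=1
Ev 7: PC=0 idx=0 pred=N actual=T -> ctr[0]=2
Ev 8: PC=3 idx=1 pred=N actual=T -> ctr[1]=2
Ev 9: PC=3 idx=1 pred=T actual=T -> ctr[1]=3
Ev 10: PC=7 idx=1 pred=T actual=T -> ctr[1]=3
Ev 11: PC=7 idx=1 pred=T actual=T -> ctr[1]=3
Ev 12: PC=0 idx=0 pred=T actual=T -> ctr[0]=3
Ev 13: PC=0 idx=0 pred=T actual=T -> ctr[0]=3
Ev 14: PC=1 idx=1 pred=T actual=N -> ctr[1]=2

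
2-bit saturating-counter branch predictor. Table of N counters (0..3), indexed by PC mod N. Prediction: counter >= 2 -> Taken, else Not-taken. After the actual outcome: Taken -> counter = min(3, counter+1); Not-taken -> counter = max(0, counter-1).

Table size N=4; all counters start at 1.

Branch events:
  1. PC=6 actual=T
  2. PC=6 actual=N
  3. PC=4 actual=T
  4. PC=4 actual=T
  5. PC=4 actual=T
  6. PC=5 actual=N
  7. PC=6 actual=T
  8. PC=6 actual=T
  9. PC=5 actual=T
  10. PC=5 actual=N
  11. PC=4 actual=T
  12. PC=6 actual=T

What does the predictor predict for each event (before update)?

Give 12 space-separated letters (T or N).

Answer: N T N T T N N T N N T T

Derivation:
Ev 1: PC=6 idx=2 pred=N actual=T -> ctr[2]=2
Ev 2: PC=6 idx=2 pred=T actual=N -> ctr[2]=1
Ev 3: PC=4 idx=0 pred=N actual=T -> ctr[0]=2
Ev 4: PC=4 idx=0 pred=T actual=T -> ctr[0]=3
Ev 5: PC=4 idx=0 pred=T actual=T -> ctr[0]=3
Ev 6: PC=5 idx=1 pred=N actual=N -> ctr[1]=0
Ev 7: PC=6 idx=2 pred=N actual=T -> ctr[2]=2
Ev 8: PC=6 idx=2 pred=T actual=T -> ctr[2]=3
Ev 9: PC=5 idx=1 pred=N actual=T -> ctr[1]=1
Ev 10: PC=5 idx=1 pred=N actual=N -> ctr[1]=0
Ev 11: PC=4 idx=0 pred=T actual=T -> ctr[0]=3
Ev 12: PC=6 idx=2 pred=T actual=T -> ctr[2]=3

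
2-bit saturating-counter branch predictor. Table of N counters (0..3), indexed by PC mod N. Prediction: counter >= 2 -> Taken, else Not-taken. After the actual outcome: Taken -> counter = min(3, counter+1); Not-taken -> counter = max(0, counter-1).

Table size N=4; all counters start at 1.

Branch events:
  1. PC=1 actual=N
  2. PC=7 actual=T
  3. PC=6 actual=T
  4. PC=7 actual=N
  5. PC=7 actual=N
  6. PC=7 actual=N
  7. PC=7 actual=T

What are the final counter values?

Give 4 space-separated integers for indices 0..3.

Answer: 1 0 2 1

Derivation:
Ev 1: PC=1 idx=1 pred=N actual=N -> ctr[1]=0
Ev 2: PC=7 idx=3 pred=N actual=T -> ctr[3]=2
Ev 3: PC=6 idx=2 pred=N actual=T -> ctr[2]=2
Ev 4: PC=7 idx=3 pred=T actual=N -> ctr[3]=1
Ev 5: PC=7 idx=3 pred=N actual=N -> ctr[3]=0
Ev 6: PC=7 idx=3 pred=N actual=N -> ctr[3]=0
Ev 7: PC=7 idx=3 pred=N actual=T -> ctr[3]=1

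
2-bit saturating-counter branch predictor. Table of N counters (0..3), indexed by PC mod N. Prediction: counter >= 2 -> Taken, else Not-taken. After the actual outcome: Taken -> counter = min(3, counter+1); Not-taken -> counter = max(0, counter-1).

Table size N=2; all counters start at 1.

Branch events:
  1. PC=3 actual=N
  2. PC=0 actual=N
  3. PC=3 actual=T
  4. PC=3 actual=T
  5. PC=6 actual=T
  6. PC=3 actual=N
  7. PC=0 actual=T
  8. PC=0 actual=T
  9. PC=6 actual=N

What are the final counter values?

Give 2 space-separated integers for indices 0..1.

Answer: 2 1

Derivation:
Ev 1: PC=3 idx=1 pred=N actual=N -> ctr[1]=0
Ev 2: PC=0 idx=0 pred=N actual=N -> ctr[0]=0
Ev 3: PC=3 idx=1 pred=N actual=T -> ctr[1]=1
Ev 4: PC=3 idx=1 pred=N actual=T -> ctr[1]=2
Ev 5: PC=6 idx=0 pred=N actual=T -> ctr[0]=1
Ev 6: PC=3 idx=1 pred=T actual=N -> ctr[1]=1
Ev 7: PC=0 idx=0 pred=N actual=T -> ctr[0]=2
Ev 8: PC=0 idx=0 pred=T actual=T -> ctr[0]=3
Ev 9: PC=6 idx=0 pred=T actual=N -> ctr[0]=2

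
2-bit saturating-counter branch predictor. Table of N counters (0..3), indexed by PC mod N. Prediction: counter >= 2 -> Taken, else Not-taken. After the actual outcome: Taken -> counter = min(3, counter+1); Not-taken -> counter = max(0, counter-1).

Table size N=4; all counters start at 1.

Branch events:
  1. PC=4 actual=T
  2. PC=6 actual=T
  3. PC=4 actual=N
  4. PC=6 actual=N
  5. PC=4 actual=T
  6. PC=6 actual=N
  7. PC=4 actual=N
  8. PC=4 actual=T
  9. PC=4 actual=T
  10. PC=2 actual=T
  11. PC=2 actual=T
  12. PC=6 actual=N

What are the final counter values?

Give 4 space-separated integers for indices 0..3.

Answer: 3 1 1 1

Derivation:
Ev 1: PC=4 idx=0 pred=N actual=T -> ctr[0]=2
Ev 2: PC=6 idx=2 pred=N actual=T -> ctr[2]=2
Ev 3: PC=4 idx=0 pred=T actual=N -> ctr[0]=1
Ev 4: PC=6 idx=2 pred=T actual=N -> ctr[2]=1
Ev 5: PC=4 idx=0 pred=N actual=T -> ctr[0]=2
Ev 6: PC=6 idx=2 pred=N actual=N -> ctr[2]=0
Ev 7: PC=4 idx=0 pred=T actual=N -> ctr[0]=1
Ev 8: PC=4 idx=0 pred=N actual=T -> ctr[0]=2
Ev 9: PC=4 idx=0 pred=T actual=T -> ctr[0]=3
Ev 10: PC=2 idx=2 pred=N actual=T -> ctr[2]=1
Ev 11: PC=2 idx=2 pred=N actual=T -> ctr[2]=2
Ev 12: PC=6 idx=2 pred=T actual=N -> ctr[2]=1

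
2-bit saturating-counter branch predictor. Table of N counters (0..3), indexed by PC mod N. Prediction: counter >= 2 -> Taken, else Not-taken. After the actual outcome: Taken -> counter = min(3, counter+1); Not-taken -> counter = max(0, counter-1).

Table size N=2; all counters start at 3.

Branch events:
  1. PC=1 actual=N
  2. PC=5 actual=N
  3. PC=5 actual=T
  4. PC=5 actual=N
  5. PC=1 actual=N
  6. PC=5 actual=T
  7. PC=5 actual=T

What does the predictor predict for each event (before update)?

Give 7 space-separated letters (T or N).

Answer: T T N T N N N

Derivation:
Ev 1: PC=1 idx=1 pred=T actual=N -> ctr[1]=2
Ev 2: PC=5 idx=1 pred=T actual=N -> ctr[1]=1
Ev 3: PC=5 idx=1 pred=N actual=T -> ctr[1]=2
Ev 4: PC=5 idx=1 pred=T actual=N -> ctr[1]=1
Ev 5: PC=1 idx=1 pred=N actual=N -> ctr[1]=0
Ev 6: PC=5 idx=1 pred=N actual=T -> ctr[1]=1
Ev 7: PC=5 idx=1 pred=N actual=T -> ctr[1]=2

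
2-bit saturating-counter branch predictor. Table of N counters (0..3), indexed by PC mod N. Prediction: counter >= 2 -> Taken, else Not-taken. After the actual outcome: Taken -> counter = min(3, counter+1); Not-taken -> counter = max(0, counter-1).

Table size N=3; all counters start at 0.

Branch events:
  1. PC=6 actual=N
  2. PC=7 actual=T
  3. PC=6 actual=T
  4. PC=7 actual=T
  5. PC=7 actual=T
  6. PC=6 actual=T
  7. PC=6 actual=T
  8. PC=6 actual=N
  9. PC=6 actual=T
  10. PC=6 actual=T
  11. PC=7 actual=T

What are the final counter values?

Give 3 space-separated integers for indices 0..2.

Ev 1: PC=6 idx=0 pred=N actual=N -> ctr[0]=0
Ev 2: PC=7 idx=1 pred=N actual=T -> ctr[1]=1
Ev 3: PC=6 idx=0 pred=N actual=T -> ctr[0]=1
Ev 4: PC=7 idx=1 pred=N actual=T -> ctr[1]=2
Ev 5: PC=7 idx=1 pred=T actual=T -> ctr[1]=3
Ev 6: PC=6 idx=0 pred=N actual=T -> ctr[0]=2
Ev 7: PC=6 idx=0 pred=T actual=T -> ctr[0]=3
Ev 8: PC=6 idx=0 pred=T actual=N -> ctr[0]=2
Ev 9: PC=6 idx=0 pred=T actual=T -> ctr[0]=3
Ev 10: PC=6 idx=0 pred=T actual=T -> ctr[0]=3
Ev 11: PC=7 idx=1 pred=T actual=T -> ctr[1]=3

Answer: 3 3 0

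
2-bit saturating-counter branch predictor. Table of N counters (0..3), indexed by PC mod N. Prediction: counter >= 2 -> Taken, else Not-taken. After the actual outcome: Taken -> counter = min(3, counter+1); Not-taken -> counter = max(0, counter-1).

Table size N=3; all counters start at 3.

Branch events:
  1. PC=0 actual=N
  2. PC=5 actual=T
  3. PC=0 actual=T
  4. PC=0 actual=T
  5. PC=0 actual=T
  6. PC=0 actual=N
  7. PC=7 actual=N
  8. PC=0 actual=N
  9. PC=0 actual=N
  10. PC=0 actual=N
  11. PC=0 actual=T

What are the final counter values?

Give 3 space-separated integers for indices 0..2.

Ev 1: PC=0 idx=0 pred=T actual=N -> ctr[0]=2
Ev 2: PC=5 idx=2 pred=T actual=T -> ctr[2]=3
Ev 3: PC=0 idx=0 pred=T actual=T -> ctr[0]=3
Ev 4: PC=0 idx=0 pred=T actual=T -> ctr[0]=3
Ev 5: PC=0 idx=0 pred=T actual=T -> ctr[0]=3
Ev 6: PC=0 idx=0 pred=T actual=N -> ctr[0]=2
Ev 7: PC=7 idx=1 pred=T actual=N -> ctr[1]=2
Ev 8: PC=0 idx=0 pred=T actual=N -> ctr[0]=1
Ev 9: PC=0 idx=0 pred=N actual=N -> ctr[0]=0
Ev 10: PC=0 idx=0 pred=N actual=N -> ctr[0]=0
Ev 11: PC=0 idx=0 pred=N actual=T -> ctr[0]=1

Answer: 1 2 3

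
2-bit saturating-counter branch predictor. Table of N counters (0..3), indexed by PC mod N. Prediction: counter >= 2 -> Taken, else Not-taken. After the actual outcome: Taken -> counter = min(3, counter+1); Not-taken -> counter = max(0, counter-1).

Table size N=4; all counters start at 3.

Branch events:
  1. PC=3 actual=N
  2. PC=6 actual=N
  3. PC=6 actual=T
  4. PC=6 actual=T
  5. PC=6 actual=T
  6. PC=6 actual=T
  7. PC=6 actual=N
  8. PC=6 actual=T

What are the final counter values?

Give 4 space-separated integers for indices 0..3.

Ev 1: PC=3 idx=3 pred=T actual=N -> ctr[3]=2
Ev 2: PC=6 idx=2 pred=T actual=N -> ctr[2]=2
Ev 3: PC=6 idx=2 pred=T actual=T -> ctr[2]=3
Ev 4: PC=6 idx=2 pred=T actual=T -> ctr[2]=3
Ev 5: PC=6 idx=2 pred=T actual=T -> ctr[2]=3
Ev 6: PC=6 idx=2 pred=T actual=T -> ctr[2]=3
Ev 7: PC=6 idx=2 pred=T actual=N -> ctr[2]=2
Ev 8: PC=6 idx=2 pred=T actual=T -> ctr[2]=3

Answer: 3 3 3 2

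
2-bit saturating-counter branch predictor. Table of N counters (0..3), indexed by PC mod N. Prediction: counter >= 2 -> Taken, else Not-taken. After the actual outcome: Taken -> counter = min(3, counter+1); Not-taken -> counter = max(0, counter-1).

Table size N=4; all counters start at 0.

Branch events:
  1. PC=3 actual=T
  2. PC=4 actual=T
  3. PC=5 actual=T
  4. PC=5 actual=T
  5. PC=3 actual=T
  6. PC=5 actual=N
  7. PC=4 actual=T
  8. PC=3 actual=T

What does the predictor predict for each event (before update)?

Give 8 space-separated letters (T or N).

Answer: N N N N N T N T

Derivation:
Ev 1: PC=3 idx=3 pred=N actual=T -> ctr[3]=1
Ev 2: PC=4 idx=0 pred=N actual=T -> ctr[0]=1
Ev 3: PC=5 idx=1 pred=N actual=T -> ctr[1]=1
Ev 4: PC=5 idx=1 pred=N actual=T -> ctr[1]=2
Ev 5: PC=3 idx=3 pred=N actual=T -> ctr[3]=2
Ev 6: PC=5 idx=1 pred=T actual=N -> ctr[1]=1
Ev 7: PC=4 idx=0 pred=N actual=T -> ctr[0]=2
Ev 8: PC=3 idx=3 pred=T actual=T -> ctr[3]=3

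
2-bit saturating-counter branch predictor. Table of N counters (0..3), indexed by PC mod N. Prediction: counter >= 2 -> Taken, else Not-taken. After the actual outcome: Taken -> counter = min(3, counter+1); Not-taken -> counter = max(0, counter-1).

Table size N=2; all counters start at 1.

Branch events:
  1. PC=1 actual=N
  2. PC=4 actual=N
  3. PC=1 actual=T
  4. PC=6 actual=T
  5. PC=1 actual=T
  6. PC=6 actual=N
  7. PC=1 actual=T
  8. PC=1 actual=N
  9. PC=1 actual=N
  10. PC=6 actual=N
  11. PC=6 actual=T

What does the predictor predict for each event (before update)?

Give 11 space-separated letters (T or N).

Answer: N N N N N N T T T N N

Derivation:
Ev 1: PC=1 idx=1 pred=N actual=N -> ctr[1]=0
Ev 2: PC=4 idx=0 pred=N actual=N -> ctr[0]=0
Ev 3: PC=1 idx=1 pred=N actual=T -> ctr[1]=1
Ev 4: PC=6 idx=0 pred=N actual=T -> ctr[0]=1
Ev 5: PC=1 idx=1 pred=N actual=T -> ctr[1]=2
Ev 6: PC=6 idx=0 pred=N actual=N -> ctr[0]=0
Ev 7: PC=1 idx=1 pred=T actual=T -> ctr[1]=3
Ev 8: PC=1 idx=1 pred=T actual=N -> ctr[1]=2
Ev 9: PC=1 idx=1 pred=T actual=N -> ctr[1]=1
Ev 10: PC=6 idx=0 pred=N actual=N -> ctr[0]=0
Ev 11: PC=6 idx=0 pred=N actual=T -> ctr[0]=1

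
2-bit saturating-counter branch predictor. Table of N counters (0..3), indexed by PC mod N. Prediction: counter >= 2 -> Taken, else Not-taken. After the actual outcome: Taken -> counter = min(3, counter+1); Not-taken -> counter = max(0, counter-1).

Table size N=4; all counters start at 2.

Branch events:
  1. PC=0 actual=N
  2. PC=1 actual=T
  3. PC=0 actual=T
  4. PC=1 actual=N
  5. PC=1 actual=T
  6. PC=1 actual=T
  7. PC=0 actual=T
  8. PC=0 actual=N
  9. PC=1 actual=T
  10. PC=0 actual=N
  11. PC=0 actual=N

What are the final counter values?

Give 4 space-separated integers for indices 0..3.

Answer: 0 3 2 2

Derivation:
Ev 1: PC=0 idx=0 pred=T actual=N -> ctr[0]=1
Ev 2: PC=1 idx=1 pred=T actual=T -> ctr[1]=3
Ev 3: PC=0 idx=0 pred=N actual=T -> ctr[0]=2
Ev 4: PC=1 idx=1 pred=T actual=N -> ctr[1]=2
Ev 5: PC=1 idx=1 pred=T actual=T -> ctr[1]=3
Ev 6: PC=1 idx=1 pred=T actual=T -> ctr[1]=3
Ev 7: PC=0 idx=0 pred=T actual=T -> ctr[0]=3
Ev 8: PC=0 idx=0 pred=T actual=N -> ctr[0]=2
Ev 9: PC=1 idx=1 pred=T actual=T -> ctr[1]=3
Ev 10: PC=0 idx=0 pred=T actual=N -> ctr[0]=1
Ev 11: PC=0 idx=0 pred=N actual=N -> ctr[0]=0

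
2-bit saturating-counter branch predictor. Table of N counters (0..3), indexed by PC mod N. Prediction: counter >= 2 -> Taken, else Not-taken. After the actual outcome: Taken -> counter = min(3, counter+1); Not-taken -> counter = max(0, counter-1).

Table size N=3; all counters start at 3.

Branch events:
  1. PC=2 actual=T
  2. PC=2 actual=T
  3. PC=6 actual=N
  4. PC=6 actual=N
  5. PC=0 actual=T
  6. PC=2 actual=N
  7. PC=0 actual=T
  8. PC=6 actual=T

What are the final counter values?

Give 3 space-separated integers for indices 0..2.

Ev 1: PC=2 idx=2 pred=T actual=T -> ctr[2]=3
Ev 2: PC=2 idx=2 pred=T actual=T -> ctr[2]=3
Ev 3: PC=6 idx=0 pred=T actual=N -> ctr[0]=2
Ev 4: PC=6 idx=0 pred=T actual=N -> ctr[0]=1
Ev 5: PC=0 idx=0 pred=N actual=T -> ctr[0]=2
Ev 6: PC=2 idx=2 pred=T actual=N -> ctr[2]=2
Ev 7: PC=0 idx=0 pred=T actual=T -> ctr[0]=3
Ev 8: PC=6 idx=0 pred=T actual=T -> ctr[0]=3

Answer: 3 3 2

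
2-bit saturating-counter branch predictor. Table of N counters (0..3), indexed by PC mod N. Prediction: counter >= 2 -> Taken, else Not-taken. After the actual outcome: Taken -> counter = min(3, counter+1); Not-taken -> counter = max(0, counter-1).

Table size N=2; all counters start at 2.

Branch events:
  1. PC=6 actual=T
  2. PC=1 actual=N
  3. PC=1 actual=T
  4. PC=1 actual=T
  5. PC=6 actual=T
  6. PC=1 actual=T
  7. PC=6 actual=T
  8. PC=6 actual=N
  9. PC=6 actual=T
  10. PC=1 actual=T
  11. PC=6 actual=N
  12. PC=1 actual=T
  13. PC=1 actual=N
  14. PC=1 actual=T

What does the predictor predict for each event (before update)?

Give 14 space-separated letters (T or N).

Ev 1: PC=6 idx=0 pred=T actual=T -> ctr[0]=3
Ev 2: PC=1 idx=1 pred=T actual=N -> ctr[1]=1
Ev 3: PC=1 idx=1 pred=N actual=T -> ctr[1]=2
Ev 4: PC=1 idx=1 pred=T actual=T -> ctr[1]=3
Ev 5: PC=6 idx=0 pred=T actual=T -> ctr[0]=3
Ev 6: PC=1 idx=1 pred=T actual=T -> ctr[1]=3
Ev 7: PC=6 idx=0 pred=T actual=T -> ctr[0]=3
Ev 8: PC=6 idx=0 pred=T actual=N -> ctr[0]=2
Ev 9: PC=6 idx=0 pred=T actual=T -> ctr[0]=3
Ev 10: PC=1 idx=1 pred=T actual=T -> ctr[1]=3
Ev 11: PC=6 idx=0 pred=T actual=N -> ctr[0]=2
Ev 12: PC=1 idx=1 pred=T actual=T -> ctr[1]=3
Ev 13: PC=1 idx=1 pred=T actual=N -> ctr[1]=2
Ev 14: PC=1 idx=1 pred=T actual=T -> ctr[1]=3

Answer: T T N T T T T T T T T T T T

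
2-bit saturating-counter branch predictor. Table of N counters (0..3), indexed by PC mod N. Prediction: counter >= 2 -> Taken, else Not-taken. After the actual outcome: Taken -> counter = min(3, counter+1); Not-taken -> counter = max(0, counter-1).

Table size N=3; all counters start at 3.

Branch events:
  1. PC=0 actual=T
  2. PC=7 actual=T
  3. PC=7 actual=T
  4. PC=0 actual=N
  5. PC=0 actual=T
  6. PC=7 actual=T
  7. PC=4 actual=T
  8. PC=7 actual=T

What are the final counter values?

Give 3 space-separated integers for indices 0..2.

Answer: 3 3 3

Derivation:
Ev 1: PC=0 idx=0 pred=T actual=T -> ctr[0]=3
Ev 2: PC=7 idx=1 pred=T actual=T -> ctr[1]=3
Ev 3: PC=7 idx=1 pred=T actual=T -> ctr[1]=3
Ev 4: PC=0 idx=0 pred=T actual=N -> ctr[0]=2
Ev 5: PC=0 idx=0 pred=T actual=T -> ctr[0]=3
Ev 6: PC=7 idx=1 pred=T actual=T -> ctr[1]=3
Ev 7: PC=4 idx=1 pred=T actual=T -> ctr[1]=3
Ev 8: PC=7 idx=1 pred=T actual=T -> ctr[1]=3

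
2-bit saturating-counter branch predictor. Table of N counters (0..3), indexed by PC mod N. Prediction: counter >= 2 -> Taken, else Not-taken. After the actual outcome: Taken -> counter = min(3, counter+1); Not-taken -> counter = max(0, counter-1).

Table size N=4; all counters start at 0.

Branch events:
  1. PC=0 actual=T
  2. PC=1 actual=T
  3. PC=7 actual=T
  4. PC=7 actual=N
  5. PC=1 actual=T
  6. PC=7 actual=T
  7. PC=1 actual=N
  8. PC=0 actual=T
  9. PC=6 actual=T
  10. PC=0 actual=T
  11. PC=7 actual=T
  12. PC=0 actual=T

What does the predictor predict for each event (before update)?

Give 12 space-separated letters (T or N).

Answer: N N N N N N T N N T N T

Derivation:
Ev 1: PC=0 idx=0 pred=N actual=T -> ctr[0]=1
Ev 2: PC=1 idx=1 pred=N actual=T -> ctr[1]=1
Ev 3: PC=7 idx=3 pred=N actual=T -> ctr[3]=1
Ev 4: PC=7 idx=3 pred=N actual=N -> ctr[3]=0
Ev 5: PC=1 idx=1 pred=N actual=T -> ctr[1]=2
Ev 6: PC=7 idx=3 pred=N actual=T -> ctr[3]=1
Ev 7: PC=1 idx=1 pred=T actual=N -> ctr[1]=1
Ev 8: PC=0 idx=0 pred=N actual=T -> ctr[0]=2
Ev 9: PC=6 idx=2 pred=N actual=T -> ctr[2]=1
Ev 10: PC=0 idx=0 pred=T actual=T -> ctr[0]=3
Ev 11: PC=7 idx=3 pred=N actual=T -> ctr[3]=2
Ev 12: PC=0 idx=0 pred=T actual=T -> ctr[0]=3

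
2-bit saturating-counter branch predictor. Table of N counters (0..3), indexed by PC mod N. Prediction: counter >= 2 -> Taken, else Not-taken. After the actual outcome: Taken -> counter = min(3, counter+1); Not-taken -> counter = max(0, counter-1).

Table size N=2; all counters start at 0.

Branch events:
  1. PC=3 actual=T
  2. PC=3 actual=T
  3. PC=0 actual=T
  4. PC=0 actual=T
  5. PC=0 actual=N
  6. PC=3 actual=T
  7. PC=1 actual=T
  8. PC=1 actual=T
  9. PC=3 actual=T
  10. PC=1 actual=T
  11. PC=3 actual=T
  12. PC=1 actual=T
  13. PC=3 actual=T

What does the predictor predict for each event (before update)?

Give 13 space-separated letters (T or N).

Ev 1: PC=3 idx=1 pred=N actual=T -> ctr[1]=1
Ev 2: PC=3 idx=1 pred=N actual=T -> ctr[1]=2
Ev 3: PC=0 idx=0 pred=N actual=T -> ctr[0]=1
Ev 4: PC=0 idx=0 pred=N actual=T -> ctr[0]=2
Ev 5: PC=0 idx=0 pred=T actual=N -> ctr[0]=1
Ev 6: PC=3 idx=1 pred=T actual=T -> ctr[1]=3
Ev 7: PC=1 idx=1 pred=T actual=T -> ctr[1]=3
Ev 8: PC=1 idx=1 pred=T actual=T -> ctr[1]=3
Ev 9: PC=3 idx=1 pred=T actual=T -> ctr[1]=3
Ev 10: PC=1 idx=1 pred=T actual=T -> ctr[1]=3
Ev 11: PC=3 idx=1 pred=T actual=T -> ctr[1]=3
Ev 12: PC=1 idx=1 pred=T actual=T -> ctr[1]=3
Ev 13: PC=3 idx=1 pred=T actual=T -> ctr[1]=3

Answer: N N N N T T T T T T T T T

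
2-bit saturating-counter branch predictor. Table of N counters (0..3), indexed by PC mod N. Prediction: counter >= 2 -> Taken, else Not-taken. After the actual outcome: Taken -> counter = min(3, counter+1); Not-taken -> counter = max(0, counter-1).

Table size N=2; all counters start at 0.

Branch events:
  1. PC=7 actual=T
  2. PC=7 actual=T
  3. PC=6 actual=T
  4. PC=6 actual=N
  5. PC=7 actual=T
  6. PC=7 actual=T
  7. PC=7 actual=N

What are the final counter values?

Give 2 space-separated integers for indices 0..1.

Answer: 0 2

Derivation:
Ev 1: PC=7 idx=1 pred=N actual=T -> ctr[1]=1
Ev 2: PC=7 idx=1 pred=N actual=T -> ctr[1]=2
Ev 3: PC=6 idx=0 pred=N actual=T -> ctr[0]=1
Ev 4: PC=6 idx=0 pred=N actual=N -> ctr[0]=0
Ev 5: PC=7 idx=1 pred=T actual=T -> ctr[1]=3
Ev 6: PC=7 idx=1 pred=T actual=T -> ctr[1]=3
Ev 7: PC=7 idx=1 pred=T actual=N -> ctr[1]=2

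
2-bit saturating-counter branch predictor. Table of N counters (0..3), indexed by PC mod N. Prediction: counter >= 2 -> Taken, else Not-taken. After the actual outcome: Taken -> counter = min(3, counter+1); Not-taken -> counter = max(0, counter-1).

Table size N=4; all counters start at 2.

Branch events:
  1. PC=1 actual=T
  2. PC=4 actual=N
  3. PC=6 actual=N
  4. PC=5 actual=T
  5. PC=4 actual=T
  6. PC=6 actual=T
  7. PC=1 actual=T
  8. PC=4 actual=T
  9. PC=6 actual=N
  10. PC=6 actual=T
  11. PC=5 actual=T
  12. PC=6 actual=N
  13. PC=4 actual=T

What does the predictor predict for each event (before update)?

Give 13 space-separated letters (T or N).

Ev 1: PC=1 idx=1 pred=T actual=T -> ctr[1]=3
Ev 2: PC=4 idx=0 pred=T actual=N -> ctr[0]=1
Ev 3: PC=6 idx=2 pred=T actual=N -> ctr[2]=1
Ev 4: PC=5 idx=1 pred=T actual=T -> ctr[1]=3
Ev 5: PC=4 idx=0 pred=N actual=T -> ctr[0]=2
Ev 6: PC=6 idx=2 pred=N actual=T -> ctr[2]=2
Ev 7: PC=1 idx=1 pred=T actual=T -> ctr[1]=3
Ev 8: PC=4 idx=0 pred=T actual=T -> ctr[0]=3
Ev 9: PC=6 idx=2 pred=T actual=N -> ctr[2]=1
Ev 10: PC=6 idx=2 pred=N actual=T -> ctr[2]=2
Ev 11: PC=5 idx=1 pred=T actual=T -> ctr[1]=3
Ev 12: PC=6 idx=2 pred=T actual=N -> ctr[2]=1
Ev 13: PC=4 idx=0 pred=T actual=T -> ctr[0]=3

Answer: T T T T N N T T T N T T T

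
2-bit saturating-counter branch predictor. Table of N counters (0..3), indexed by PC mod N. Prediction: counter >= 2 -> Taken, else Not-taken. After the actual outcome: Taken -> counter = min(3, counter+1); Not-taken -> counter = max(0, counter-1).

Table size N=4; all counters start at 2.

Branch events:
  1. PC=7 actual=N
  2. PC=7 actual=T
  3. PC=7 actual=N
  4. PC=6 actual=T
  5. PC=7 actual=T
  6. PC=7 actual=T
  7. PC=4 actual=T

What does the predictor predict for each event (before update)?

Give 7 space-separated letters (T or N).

Ev 1: PC=7 idx=3 pred=T actual=N -> ctr[3]=1
Ev 2: PC=7 idx=3 pred=N actual=T -> ctr[3]=2
Ev 3: PC=7 idx=3 pred=T actual=N -> ctr[3]=1
Ev 4: PC=6 idx=2 pred=T actual=T -> ctr[2]=3
Ev 5: PC=7 idx=3 pred=N actual=T -> ctr[3]=2
Ev 6: PC=7 idx=3 pred=T actual=T -> ctr[3]=3
Ev 7: PC=4 idx=0 pred=T actual=T -> ctr[0]=3

Answer: T N T T N T T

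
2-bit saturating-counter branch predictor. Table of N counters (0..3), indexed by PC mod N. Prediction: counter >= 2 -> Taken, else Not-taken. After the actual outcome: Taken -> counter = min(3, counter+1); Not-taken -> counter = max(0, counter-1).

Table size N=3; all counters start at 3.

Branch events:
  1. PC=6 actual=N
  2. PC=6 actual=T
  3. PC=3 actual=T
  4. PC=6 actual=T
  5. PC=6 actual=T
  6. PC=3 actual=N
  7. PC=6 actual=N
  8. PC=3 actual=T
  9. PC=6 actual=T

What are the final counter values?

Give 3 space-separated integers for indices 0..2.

Answer: 3 3 3

Derivation:
Ev 1: PC=6 idx=0 pred=T actual=N -> ctr[0]=2
Ev 2: PC=6 idx=0 pred=T actual=T -> ctr[0]=3
Ev 3: PC=3 idx=0 pred=T actual=T -> ctr[0]=3
Ev 4: PC=6 idx=0 pred=T actual=T -> ctr[0]=3
Ev 5: PC=6 idx=0 pred=T actual=T -> ctr[0]=3
Ev 6: PC=3 idx=0 pred=T actual=N -> ctr[0]=2
Ev 7: PC=6 idx=0 pred=T actual=N -> ctr[0]=1
Ev 8: PC=3 idx=0 pred=N actual=T -> ctr[0]=2
Ev 9: PC=6 idx=0 pred=T actual=T -> ctr[0]=3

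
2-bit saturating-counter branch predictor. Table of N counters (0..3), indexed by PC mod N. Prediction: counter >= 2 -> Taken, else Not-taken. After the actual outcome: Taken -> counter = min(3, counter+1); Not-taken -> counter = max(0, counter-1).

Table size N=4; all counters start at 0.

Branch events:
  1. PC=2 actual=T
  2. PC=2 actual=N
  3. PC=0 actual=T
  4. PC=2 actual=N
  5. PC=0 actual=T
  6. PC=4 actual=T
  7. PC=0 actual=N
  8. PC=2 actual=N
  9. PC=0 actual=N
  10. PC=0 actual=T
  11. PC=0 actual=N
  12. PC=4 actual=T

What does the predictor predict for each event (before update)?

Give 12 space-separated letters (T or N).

Ev 1: PC=2 idx=2 pred=N actual=T -> ctr[2]=1
Ev 2: PC=2 idx=2 pred=N actual=N -> ctr[2]=0
Ev 3: PC=0 idx=0 pred=N actual=T -> ctr[0]=1
Ev 4: PC=2 idx=2 pred=N actual=N -> ctr[2]=0
Ev 5: PC=0 idx=0 pred=N actual=T -> ctr[0]=2
Ev 6: PC=4 idx=0 pred=T actual=T -> ctr[0]=3
Ev 7: PC=0 idx=0 pred=T actual=N -> ctr[0]=2
Ev 8: PC=2 idx=2 pred=N actual=N -> ctr[2]=0
Ev 9: PC=0 idx=0 pred=T actual=N -> ctr[0]=1
Ev 10: PC=0 idx=0 pred=N actual=T -> ctr[0]=2
Ev 11: PC=0 idx=0 pred=T actual=N -> ctr[0]=1
Ev 12: PC=4 idx=0 pred=N actual=T -> ctr[0]=2

Answer: N N N N N T T N T N T N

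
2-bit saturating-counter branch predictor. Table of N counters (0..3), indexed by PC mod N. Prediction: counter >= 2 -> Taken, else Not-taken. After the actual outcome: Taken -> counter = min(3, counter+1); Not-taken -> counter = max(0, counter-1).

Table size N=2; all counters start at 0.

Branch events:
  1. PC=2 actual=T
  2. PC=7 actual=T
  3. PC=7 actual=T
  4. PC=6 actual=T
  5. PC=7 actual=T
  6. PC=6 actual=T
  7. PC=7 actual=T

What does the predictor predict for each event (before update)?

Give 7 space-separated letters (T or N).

Answer: N N N N T T T

Derivation:
Ev 1: PC=2 idx=0 pred=N actual=T -> ctr[0]=1
Ev 2: PC=7 idx=1 pred=N actual=T -> ctr[1]=1
Ev 3: PC=7 idx=1 pred=N actual=T -> ctr[1]=2
Ev 4: PC=6 idx=0 pred=N actual=T -> ctr[0]=2
Ev 5: PC=7 idx=1 pred=T actual=T -> ctr[1]=3
Ev 6: PC=6 idx=0 pred=T actual=T -> ctr[0]=3
Ev 7: PC=7 idx=1 pred=T actual=T -> ctr[1]=3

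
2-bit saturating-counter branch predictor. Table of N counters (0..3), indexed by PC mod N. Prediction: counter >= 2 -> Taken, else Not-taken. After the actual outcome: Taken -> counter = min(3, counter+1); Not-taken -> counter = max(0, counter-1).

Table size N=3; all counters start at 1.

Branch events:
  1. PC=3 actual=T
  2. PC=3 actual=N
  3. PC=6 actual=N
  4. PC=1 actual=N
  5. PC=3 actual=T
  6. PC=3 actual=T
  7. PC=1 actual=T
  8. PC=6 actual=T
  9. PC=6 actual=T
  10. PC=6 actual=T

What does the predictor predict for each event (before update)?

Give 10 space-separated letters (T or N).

Answer: N T N N N N N T T T

Derivation:
Ev 1: PC=3 idx=0 pred=N actual=T -> ctr[0]=2
Ev 2: PC=3 idx=0 pred=T actual=N -> ctr[0]=1
Ev 3: PC=6 idx=0 pred=N actual=N -> ctr[0]=0
Ev 4: PC=1 idx=1 pred=N actual=N -> ctr[1]=0
Ev 5: PC=3 idx=0 pred=N actual=T -> ctr[0]=1
Ev 6: PC=3 idx=0 pred=N actual=T -> ctr[0]=2
Ev 7: PC=1 idx=1 pred=N actual=T -> ctr[1]=1
Ev 8: PC=6 idx=0 pred=T actual=T -> ctr[0]=3
Ev 9: PC=6 idx=0 pred=T actual=T -> ctr[0]=3
Ev 10: PC=6 idx=0 pred=T actual=T -> ctr[0]=3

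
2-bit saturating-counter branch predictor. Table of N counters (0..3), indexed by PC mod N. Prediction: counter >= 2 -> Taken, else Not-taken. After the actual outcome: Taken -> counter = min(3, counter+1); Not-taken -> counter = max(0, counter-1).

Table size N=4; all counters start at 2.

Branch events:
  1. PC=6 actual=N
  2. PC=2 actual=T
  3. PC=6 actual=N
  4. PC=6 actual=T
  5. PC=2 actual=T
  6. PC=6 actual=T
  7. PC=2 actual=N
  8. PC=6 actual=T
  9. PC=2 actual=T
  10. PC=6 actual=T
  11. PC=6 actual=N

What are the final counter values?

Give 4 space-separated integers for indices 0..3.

Ev 1: PC=6 idx=2 pred=T actual=N -> ctr[2]=1
Ev 2: PC=2 idx=2 pred=N actual=T -> ctr[2]=2
Ev 3: PC=6 idx=2 pred=T actual=N -> ctr[2]=1
Ev 4: PC=6 idx=2 pred=N actual=T -> ctr[2]=2
Ev 5: PC=2 idx=2 pred=T actual=T -> ctr[2]=3
Ev 6: PC=6 idx=2 pred=T actual=T -> ctr[2]=3
Ev 7: PC=2 idx=2 pred=T actual=N -> ctr[2]=2
Ev 8: PC=6 idx=2 pred=T actual=T -> ctr[2]=3
Ev 9: PC=2 idx=2 pred=T actual=T -> ctr[2]=3
Ev 10: PC=6 idx=2 pred=T actual=T -> ctr[2]=3
Ev 11: PC=6 idx=2 pred=T actual=N -> ctr[2]=2

Answer: 2 2 2 2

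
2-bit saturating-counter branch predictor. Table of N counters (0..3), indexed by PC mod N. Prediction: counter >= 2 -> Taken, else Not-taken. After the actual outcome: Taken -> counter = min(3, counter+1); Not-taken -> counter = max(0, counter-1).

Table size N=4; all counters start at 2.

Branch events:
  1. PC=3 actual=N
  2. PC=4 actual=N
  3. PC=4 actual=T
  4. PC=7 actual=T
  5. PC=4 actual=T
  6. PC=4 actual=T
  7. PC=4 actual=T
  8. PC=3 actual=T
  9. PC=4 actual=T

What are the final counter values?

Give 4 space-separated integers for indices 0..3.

Ev 1: PC=3 idx=3 pred=T actual=N -> ctr[3]=1
Ev 2: PC=4 idx=0 pred=T actual=N -> ctr[0]=1
Ev 3: PC=4 idx=0 pred=N actual=T -> ctr[0]=2
Ev 4: PC=7 idx=3 pred=N actual=T -> ctr[3]=2
Ev 5: PC=4 idx=0 pred=T actual=T -> ctr[0]=3
Ev 6: PC=4 idx=0 pred=T actual=T -> ctr[0]=3
Ev 7: PC=4 idx=0 pred=T actual=T -> ctr[0]=3
Ev 8: PC=3 idx=3 pred=T actual=T -> ctr[3]=3
Ev 9: PC=4 idx=0 pred=T actual=T -> ctr[0]=3

Answer: 3 2 2 3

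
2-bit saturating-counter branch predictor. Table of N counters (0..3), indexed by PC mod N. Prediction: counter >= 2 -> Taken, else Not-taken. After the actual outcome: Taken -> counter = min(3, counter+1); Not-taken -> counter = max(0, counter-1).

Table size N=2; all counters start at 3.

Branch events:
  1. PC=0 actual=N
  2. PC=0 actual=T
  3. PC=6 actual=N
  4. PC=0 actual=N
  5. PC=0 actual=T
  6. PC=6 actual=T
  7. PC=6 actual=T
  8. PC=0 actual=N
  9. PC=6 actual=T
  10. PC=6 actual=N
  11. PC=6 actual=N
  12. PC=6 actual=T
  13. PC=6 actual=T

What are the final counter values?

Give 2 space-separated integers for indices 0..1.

Answer: 3 3

Derivation:
Ev 1: PC=0 idx=0 pred=T actual=N -> ctr[0]=2
Ev 2: PC=0 idx=0 pred=T actual=T -> ctr[0]=3
Ev 3: PC=6 idx=0 pred=T actual=N -> ctr[0]=2
Ev 4: PC=0 idx=0 pred=T actual=N -> ctr[0]=1
Ev 5: PC=0 idx=0 pred=N actual=T -> ctr[0]=2
Ev 6: PC=6 idx=0 pred=T actual=T -> ctr[0]=3
Ev 7: PC=6 idx=0 pred=T actual=T -> ctr[0]=3
Ev 8: PC=0 idx=0 pred=T actual=N -> ctr[0]=2
Ev 9: PC=6 idx=0 pred=T actual=T -> ctr[0]=3
Ev 10: PC=6 idx=0 pred=T actual=N -> ctr[0]=2
Ev 11: PC=6 idx=0 pred=T actual=N -> ctr[0]=1
Ev 12: PC=6 idx=0 pred=N actual=T -> ctr[0]=2
Ev 13: PC=6 idx=0 pred=T actual=T -> ctr[0]=3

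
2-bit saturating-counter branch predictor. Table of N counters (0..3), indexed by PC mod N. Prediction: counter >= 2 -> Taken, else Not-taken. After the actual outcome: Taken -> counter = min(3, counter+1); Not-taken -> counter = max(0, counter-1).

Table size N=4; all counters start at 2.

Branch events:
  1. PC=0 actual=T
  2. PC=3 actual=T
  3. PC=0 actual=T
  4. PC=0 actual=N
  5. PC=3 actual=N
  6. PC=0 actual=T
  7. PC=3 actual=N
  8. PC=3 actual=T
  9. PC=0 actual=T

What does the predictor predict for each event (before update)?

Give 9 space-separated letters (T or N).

Answer: T T T T T T T N T

Derivation:
Ev 1: PC=0 idx=0 pred=T actual=T -> ctr[0]=3
Ev 2: PC=3 idx=3 pred=T actual=T -> ctr[3]=3
Ev 3: PC=0 idx=0 pred=T actual=T -> ctr[0]=3
Ev 4: PC=0 idx=0 pred=T actual=N -> ctr[0]=2
Ev 5: PC=3 idx=3 pred=T actual=N -> ctr[3]=2
Ev 6: PC=0 idx=0 pred=T actual=T -> ctr[0]=3
Ev 7: PC=3 idx=3 pred=T actual=N -> ctr[3]=1
Ev 8: PC=3 idx=3 pred=N actual=T -> ctr[3]=2
Ev 9: PC=0 idx=0 pred=T actual=T -> ctr[0]=3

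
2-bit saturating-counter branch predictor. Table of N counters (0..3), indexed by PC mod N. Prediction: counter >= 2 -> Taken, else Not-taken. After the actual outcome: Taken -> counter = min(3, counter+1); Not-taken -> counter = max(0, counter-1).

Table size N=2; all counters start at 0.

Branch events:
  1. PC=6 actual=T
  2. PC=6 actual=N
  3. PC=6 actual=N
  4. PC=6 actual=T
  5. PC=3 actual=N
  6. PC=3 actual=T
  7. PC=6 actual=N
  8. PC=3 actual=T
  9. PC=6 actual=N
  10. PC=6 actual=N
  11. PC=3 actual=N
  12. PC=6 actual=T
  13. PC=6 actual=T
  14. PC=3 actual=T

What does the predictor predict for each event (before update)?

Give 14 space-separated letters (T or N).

Answer: N N N N N N N N N N T N N N

Derivation:
Ev 1: PC=6 idx=0 pred=N actual=T -> ctr[0]=1
Ev 2: PC=6 idx=0 pred=N actual=N -> ctr[0]=0
Ev 3: PC=6 idx=0 pred=N actual=N -> ctr[0]=0
Ev 4: PC=6 idx=0 pred=N actual=T -> ctr[0]=1
Ev 5: PC=3 idx=1 pred=N actual=N -> ctr[1]=0
Ev 6: PC=3 idx=1 pred=N actual=T -> ctr[1]=1
Ev 7: PC=6 idx=0 pred=N actual=N -> ctr[0]=0
Ev 8: PC=3 idx=1 pred=N actual=T -> ctr[1]=2
Ev 9: PC=6 idx=0 pred=N actual=N -> ctr[0]=0
Ev 10: PC=6 idx=0 pred=N actual=N -> ctr[0]=0
Ev 11: PC=3 idx=1 pred=T actual=N -> ctr[1]=1
Ev 12: PC=6 idx=0 pred=N actual=T -> ctr[0]=1
Ev 13: PC=6 idx=0 pred=N actual=T -> ctr[0]=2
Ev 14: PC=3 idx=1 pred=N actual=T -> ctr[1]=2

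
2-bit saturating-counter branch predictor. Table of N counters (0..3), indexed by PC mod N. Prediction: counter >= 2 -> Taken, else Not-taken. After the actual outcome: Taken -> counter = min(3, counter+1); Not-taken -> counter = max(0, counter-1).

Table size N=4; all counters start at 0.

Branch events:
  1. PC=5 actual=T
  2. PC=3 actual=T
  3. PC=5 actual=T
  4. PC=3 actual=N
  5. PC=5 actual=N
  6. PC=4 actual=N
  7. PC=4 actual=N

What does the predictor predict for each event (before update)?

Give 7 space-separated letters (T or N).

Ev 1: PC=5 idx=1 pred=N actual=T -> ctr[1]=1
Ev 2: PC=3 idx=3 pred=N actual=T -> ctr[3]=1
Ev 3: PC=5 idx=1 pred=N actual=T -> ctr[1]=2
Ev 4: PC=3 idx=3 pred=N actual=N -> ctr[3]=0
Ev 5: PC=5 idx=1 pred=T actual=N -> ctr[1]=1
Ev 6: PC=4 idx=0 pred=N actual=N -> ctr[0]=0
Ev 7: PC=4 idx=0 pred=N actual=N -> ctr[0]=0

Answer: N N N N T N N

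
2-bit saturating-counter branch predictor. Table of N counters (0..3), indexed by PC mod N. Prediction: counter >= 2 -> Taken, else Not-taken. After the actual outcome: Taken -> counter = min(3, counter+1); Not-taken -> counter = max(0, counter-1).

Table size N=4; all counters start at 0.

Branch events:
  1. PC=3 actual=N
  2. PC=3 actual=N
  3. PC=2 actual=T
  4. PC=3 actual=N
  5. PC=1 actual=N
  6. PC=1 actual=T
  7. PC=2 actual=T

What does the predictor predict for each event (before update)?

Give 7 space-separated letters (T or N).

Answer: N N N N N N N

Derivation:
Ev 1: PC=3 idx=3 pred=N actual=N -> ctr[3]=0
Ev 2: PC=3 idx=3 pred=N actual=N -> ctr[3]=0
Ev 3: PC=2 idx=2 pred=N actual=T -> ctr[2]=1
Ev 4: PC=3 idx=3 pred=N actual=N -> ctr[3]=0
Ev 5: PC=1 idx=1 pred=N actual=N -> ctr[1]=0
Ev 6: PC=1 idx=1 pred=N actual=T -> ctr[1]=1
Ev 7: PC=2 idx=2 pred=N actual=T -> ctr[2]=2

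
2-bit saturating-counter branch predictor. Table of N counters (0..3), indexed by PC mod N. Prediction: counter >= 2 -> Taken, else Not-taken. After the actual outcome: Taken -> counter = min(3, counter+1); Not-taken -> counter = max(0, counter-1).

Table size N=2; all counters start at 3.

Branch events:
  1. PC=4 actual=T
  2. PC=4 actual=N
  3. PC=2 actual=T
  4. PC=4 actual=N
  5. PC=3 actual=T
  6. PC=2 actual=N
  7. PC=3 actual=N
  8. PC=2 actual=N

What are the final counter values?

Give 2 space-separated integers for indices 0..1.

Answer: 0 2

Derivation:
Ev 1: PC=4 idx=0 pred=T actual=T -> ctr[0]=3
Ev 2: PC=4 idx=0 pred=T actual=N -> ctr[0]=2
Ev 3: PC=2 idx=0 pred=T actual=T -> ctr[0]=3
Ev 4: PC=4 idx=0 pred=T actual=N -> ctr[0]=2
Ev 5: PC=3 idx=1 pred=T actual=T -> ctr[1]=3
Ev 6: PC=2 idx=0 pred=T actual=N -> ctr[0]=1
Ev 7: PC=3 idx=1 pred=T actual=N -> ctr[1]=2
Ev 8: PC=2 idx=0 pred=N actual=N -> ctr[0]=0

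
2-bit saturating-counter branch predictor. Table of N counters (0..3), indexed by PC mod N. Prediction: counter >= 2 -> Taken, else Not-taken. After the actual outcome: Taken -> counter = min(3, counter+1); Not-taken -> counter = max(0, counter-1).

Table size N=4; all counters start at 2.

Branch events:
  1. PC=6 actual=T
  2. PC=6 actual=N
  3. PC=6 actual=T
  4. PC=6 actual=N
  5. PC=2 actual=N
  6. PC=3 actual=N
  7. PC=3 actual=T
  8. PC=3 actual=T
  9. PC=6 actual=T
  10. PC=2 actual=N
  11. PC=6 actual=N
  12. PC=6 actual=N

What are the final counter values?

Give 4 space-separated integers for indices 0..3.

Answer: 2 2 0 3

Derivation:
Ev 1: PC=6 idx=2 pred=T actual=T -> ctr[2]=3
Ev 2: PC=6 idx=2 pred=T actual=N -> ctr[2]=2
Ev 3: PC=6 idx=2 pred=T actual=T -> ctr[2]=3
Ev 4: PC=6 idx=2 pred=T actual=N -> ctr[2]=2
Ev 5: PC=2 idx=2 pred=T actual=N -> ctr[2]=1
Ev 6: PC=3 idx=3 pred=T actual=N -> ctr[3]=1
Ev 7: PC=3 idx=3 pred=N actual=T -> ctr[3]=2
Ev 8: PC=3 idx=3 pred=T actual=T -> ctr[3]=3
Ev 9: PC=6 idx=2 pred=N actual=T -> ctr[2]=2
Ev 10: PC=2 idx=2 pred=T actual=N -> ctr[2]=1
Ev 11: PC=6 idx=2 pred=N actual=N -> ctr[2]=0
Ev 12: PC=6 idx=2 pred=N actual=N -> ctr[2]=0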